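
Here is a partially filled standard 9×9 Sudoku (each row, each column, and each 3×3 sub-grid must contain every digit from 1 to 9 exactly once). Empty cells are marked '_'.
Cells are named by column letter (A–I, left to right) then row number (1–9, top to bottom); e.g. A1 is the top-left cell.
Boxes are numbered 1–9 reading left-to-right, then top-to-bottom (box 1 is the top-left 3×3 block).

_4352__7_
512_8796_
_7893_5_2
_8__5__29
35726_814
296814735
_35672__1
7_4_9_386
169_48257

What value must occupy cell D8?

1

Row 8 already contains {3, 4, 6, 7, 8, 9}.
Column D already contains {2, 5, 6, 8, 9}.
Its 3×3 block (box 8) already contains {2, 4, 6, 7, 8, 9}.
The only value from 1–9 not eliminated is 1, so D8 = 1.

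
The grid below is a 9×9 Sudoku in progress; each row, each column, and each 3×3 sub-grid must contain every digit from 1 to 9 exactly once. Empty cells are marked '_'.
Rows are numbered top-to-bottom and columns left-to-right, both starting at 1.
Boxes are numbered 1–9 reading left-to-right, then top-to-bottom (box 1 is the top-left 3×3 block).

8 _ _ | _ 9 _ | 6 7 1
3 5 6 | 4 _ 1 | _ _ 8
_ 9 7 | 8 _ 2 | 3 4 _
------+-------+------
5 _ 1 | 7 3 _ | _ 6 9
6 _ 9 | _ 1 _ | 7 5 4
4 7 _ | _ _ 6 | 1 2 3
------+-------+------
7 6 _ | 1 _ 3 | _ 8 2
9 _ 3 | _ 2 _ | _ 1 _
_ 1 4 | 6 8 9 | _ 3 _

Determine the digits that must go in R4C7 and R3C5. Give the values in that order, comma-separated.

8,6

For R4C7:
  Row 4 already contains {1, 3, 5, 6, 7, 9}.
  Column 7 already contains {1, 3, 6, 7}.
  Its 3×3 block (box 6) already contains {1, 2, 3, 4, 5, 6, 7, 9}.
  The only value from 1–9 not eliminated is 8, so R4C7 = 8.
For R3C5:
  Consider where 6 can go in column 5.
  R2C5 is out (row 2 already has a 6).
  R6C5 is out (row 6 already has a 6).
  R7C5 is out (row 7 already has a 6).
  So the only cell in column 5 that can hold 6 is R3C5.
  So R3C5 = 6.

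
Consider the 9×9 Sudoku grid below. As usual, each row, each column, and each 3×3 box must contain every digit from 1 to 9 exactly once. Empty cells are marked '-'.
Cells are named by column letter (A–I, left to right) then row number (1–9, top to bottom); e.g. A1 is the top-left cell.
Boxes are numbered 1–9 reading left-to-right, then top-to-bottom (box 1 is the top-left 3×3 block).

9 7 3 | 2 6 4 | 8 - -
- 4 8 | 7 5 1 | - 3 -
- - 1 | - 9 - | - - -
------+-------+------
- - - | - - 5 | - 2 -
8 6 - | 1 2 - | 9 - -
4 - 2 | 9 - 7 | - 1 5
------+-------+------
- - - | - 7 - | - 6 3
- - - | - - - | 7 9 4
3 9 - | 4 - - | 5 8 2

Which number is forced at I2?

Cell I2 itself could take any of {6, 9} by direct elimination.
Consider where 9 can go in row 2.
A2 is out (column A already has a 9).
G2 is out (column G already has a 9).
So the only cell in row 2 that can hold 9 is I2.
Therefore I2 = 9.

9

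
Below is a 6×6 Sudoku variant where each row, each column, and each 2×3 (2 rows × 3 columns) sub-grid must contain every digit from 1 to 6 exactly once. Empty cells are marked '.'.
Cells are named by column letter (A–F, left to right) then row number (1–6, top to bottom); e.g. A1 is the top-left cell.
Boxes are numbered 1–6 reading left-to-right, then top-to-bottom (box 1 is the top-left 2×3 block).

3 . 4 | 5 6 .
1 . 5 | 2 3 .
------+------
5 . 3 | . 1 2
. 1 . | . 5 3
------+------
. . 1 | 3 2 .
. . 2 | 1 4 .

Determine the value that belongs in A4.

2

Cell A4 itself could take any of {2, 4, 6} by direct elimination.
Consider where 2 can go in column A.
A5 is out (row 5 already has a 2).
A6 is out (row 6 already has a 2).
So the only cell in column A that can hold 2 is A4.
Therefore A4 = 2.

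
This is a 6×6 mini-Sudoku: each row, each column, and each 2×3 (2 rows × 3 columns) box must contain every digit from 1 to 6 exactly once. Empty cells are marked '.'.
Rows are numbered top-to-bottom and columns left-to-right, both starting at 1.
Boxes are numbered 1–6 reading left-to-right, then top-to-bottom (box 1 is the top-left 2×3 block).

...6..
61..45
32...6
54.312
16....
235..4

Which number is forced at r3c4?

Cell r3c4 itself could take any of {4, 5} by direct elimination.
Consider where 4 can go in row 3.
r3c3 is out (box 3 already has a 4).
r3c5 is out (column 5 already has a 4).
So the only cell in row 3 that can hold 4 is r3c4.
Therefore r3c4 = 4.

4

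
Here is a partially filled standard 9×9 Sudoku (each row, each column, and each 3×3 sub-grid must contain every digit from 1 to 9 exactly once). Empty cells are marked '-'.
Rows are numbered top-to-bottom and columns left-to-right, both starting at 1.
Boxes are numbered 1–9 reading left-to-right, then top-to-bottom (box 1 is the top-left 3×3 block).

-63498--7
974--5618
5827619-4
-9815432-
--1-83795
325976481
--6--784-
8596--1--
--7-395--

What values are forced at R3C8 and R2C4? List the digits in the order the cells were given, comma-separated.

For R3C8:
  Row 3 already contains {1, 2, 4, 5, 6, 7, 8, 9}.
  Column 8 already contains {1, 2, 4, 8, 9}.
  Its 3×3 block (box 3) already contains {1, 4, 6, 7, 8, 9}.
  The only value from 1–9 not eliminated is 3, so R3C8 = 3.
For R2C4:
  Consider where 3 can go in box 2.
  R2C5 is out (column 5 already has a 3).
  So the only cell in box 2 that can hold 3 is R2C4.
  So R2C4 = 3.

3,3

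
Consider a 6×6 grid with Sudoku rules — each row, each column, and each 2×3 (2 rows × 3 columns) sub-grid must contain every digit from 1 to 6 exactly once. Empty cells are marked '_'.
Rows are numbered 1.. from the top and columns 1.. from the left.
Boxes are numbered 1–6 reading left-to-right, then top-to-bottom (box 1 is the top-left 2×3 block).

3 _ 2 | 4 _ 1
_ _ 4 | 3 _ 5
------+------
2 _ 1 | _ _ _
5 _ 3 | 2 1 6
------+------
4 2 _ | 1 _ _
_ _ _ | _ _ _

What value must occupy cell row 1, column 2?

Cell row 1, column 2 itself could take any of {5, 6} by direct elimination.
Consider where 5 can go in row 1.
row 1, column 5 is out (box 2 already has a 5).
So the only cell in row 1 that can hold 5 is row 1, column 2.
Therefore row 1, column 2 = 5.

5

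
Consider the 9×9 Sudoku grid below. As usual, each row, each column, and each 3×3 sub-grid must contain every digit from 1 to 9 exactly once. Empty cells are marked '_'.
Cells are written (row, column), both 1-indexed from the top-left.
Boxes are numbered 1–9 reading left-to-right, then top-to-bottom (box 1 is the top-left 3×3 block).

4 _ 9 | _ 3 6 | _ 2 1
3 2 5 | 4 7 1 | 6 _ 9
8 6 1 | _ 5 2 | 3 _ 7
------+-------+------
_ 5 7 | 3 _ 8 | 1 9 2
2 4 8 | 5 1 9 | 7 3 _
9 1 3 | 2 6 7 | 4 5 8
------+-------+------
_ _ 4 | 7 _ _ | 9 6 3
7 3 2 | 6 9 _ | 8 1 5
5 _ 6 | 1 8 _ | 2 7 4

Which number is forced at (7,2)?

Row 7 already contains {3, 4, 6, 7, 9}.
Column 2 already contains {1, 2, 3, 4, 5, 6}.
Its 3×3 block (box 7) already contains {2, 3, 4, 5, 6, 7}.
The only value from 1–9 not eliminated is 8, so (7,2) = 8.

8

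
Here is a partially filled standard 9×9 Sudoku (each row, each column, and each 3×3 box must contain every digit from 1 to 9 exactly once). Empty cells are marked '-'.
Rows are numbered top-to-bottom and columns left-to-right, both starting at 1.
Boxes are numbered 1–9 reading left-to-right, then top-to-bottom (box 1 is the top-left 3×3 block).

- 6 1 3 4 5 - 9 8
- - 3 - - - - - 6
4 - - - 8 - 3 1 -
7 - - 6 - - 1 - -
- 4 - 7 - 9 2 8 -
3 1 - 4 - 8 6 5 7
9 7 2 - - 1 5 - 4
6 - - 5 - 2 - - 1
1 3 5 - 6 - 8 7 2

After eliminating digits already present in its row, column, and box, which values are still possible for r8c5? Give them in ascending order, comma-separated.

Row 8 already contains {1, 2, 5, 6}.
Column 5 already contains {4, 6, 8}.
Its 3×3 block (box 8) already contains {1, 2, 5, 6}.
Removing those from 1–9 leaves {3, 7, 9} as the candidates for r8c5.

3,7,9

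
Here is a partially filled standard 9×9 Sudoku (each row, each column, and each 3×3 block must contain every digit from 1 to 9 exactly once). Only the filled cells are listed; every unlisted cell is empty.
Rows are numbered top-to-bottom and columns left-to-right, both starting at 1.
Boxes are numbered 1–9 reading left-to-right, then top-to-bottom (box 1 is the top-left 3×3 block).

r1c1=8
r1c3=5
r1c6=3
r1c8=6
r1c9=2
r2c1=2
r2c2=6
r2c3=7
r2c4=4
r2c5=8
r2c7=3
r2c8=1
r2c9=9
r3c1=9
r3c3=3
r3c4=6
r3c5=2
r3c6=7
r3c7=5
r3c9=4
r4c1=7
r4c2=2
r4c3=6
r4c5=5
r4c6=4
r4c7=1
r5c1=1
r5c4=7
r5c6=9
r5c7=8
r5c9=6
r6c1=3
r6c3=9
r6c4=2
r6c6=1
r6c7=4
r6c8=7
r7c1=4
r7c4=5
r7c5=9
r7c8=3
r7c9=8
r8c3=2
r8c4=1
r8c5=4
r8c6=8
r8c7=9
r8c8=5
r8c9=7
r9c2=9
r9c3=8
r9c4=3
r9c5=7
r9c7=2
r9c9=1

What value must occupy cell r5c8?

Row 5 already contains {1, 6, 7, 8, 9}.
Column 8 already contains {1, 3, 5, 6, 7}.
Its 3×3 block (box 6) already contains {1, 4, 6, 7, 8}.
The only value from 1–9 not eliminated is 2, so r5c8 = 2.

2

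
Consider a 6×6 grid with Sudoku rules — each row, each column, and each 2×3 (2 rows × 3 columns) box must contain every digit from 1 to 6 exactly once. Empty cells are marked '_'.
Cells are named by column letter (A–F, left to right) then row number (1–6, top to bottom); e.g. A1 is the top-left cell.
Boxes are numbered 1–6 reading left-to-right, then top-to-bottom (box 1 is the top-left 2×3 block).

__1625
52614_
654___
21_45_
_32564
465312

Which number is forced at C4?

Row 4 already contains {1, 2, 4, 5}.
Column C already contains {1, 2, 4, 5, 6}.
Its 2×3 block (box 3) already contains {1, 2, 4, 5, 6}.
The only value from 1–6 not eliminated is 3, so C4 = 3.

3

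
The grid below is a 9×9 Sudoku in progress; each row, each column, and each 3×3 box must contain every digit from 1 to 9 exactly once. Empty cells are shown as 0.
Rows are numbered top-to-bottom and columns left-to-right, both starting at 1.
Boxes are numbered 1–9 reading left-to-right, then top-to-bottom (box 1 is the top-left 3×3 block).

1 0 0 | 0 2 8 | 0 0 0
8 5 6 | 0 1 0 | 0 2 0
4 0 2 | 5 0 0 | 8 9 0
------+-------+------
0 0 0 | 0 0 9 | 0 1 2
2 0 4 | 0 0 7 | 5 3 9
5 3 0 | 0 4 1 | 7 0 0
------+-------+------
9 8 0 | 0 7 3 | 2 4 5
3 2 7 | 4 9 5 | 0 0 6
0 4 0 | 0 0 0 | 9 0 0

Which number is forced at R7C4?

6

Cell R7C4 itself could take any of {1, 6} by direct elimination.
Consider where 6 can go in row 7.
R7C3 is out (column 3 already has a 6).
So the only cell in row 7 that can hold 6 is R7C4.
Therefore R7C4 = 6.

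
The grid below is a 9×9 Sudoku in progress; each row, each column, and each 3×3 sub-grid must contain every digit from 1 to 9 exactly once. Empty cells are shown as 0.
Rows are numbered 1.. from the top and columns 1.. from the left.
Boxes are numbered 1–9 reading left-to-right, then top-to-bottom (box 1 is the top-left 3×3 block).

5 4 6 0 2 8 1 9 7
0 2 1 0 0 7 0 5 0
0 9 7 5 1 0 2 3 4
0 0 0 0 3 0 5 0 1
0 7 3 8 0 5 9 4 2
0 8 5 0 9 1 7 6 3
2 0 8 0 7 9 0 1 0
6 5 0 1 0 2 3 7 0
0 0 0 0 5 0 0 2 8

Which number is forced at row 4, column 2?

6

Row 4 already contains {1, 3, 5}.
Column 2 already contains {2, 4, 5, 7, 8, 9}.
Its 3×3 block (box 4) already contains {3, 5, 7, 8}.
The only value from 1–9 not eliminated is 6, so row 4, column 2 = 6.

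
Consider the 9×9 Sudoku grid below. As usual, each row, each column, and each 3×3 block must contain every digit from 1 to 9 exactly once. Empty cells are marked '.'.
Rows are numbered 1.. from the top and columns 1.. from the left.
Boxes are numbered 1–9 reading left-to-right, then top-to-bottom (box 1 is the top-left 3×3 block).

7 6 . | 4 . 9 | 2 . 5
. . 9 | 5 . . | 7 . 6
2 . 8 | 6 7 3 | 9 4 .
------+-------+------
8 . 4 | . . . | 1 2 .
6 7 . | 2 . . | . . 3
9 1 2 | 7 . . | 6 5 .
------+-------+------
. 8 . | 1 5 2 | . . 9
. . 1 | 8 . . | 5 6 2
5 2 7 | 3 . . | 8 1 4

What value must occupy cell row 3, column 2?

5

Row 3 already contains {2, 3, 4, 6, 7, 8, 9}.
Column 2 already contains {1, 2, 6, 7, 8}.
Its 3×3 block (box 1) already contains {2, 6, 7, 8, 9}.
The only value from 1–9 not eliminated is 5, so row 3, column 2 = 5.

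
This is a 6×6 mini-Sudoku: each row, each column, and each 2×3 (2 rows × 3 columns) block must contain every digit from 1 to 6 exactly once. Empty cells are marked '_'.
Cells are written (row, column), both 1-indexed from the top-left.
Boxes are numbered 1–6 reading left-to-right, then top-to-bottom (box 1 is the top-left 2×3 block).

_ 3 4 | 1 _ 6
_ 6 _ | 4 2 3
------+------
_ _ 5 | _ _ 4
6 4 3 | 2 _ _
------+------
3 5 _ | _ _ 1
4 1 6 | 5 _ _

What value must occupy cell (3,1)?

1

Cell (3,1) itself could take any of {1, 2} by direct elimination.
Consider where 1 can go in box 3.
(3,2) is out (column 2 already has a 1).
So the only cell in box 3 that can hold 1 is (3,1).
Therefore (3,1) = 1.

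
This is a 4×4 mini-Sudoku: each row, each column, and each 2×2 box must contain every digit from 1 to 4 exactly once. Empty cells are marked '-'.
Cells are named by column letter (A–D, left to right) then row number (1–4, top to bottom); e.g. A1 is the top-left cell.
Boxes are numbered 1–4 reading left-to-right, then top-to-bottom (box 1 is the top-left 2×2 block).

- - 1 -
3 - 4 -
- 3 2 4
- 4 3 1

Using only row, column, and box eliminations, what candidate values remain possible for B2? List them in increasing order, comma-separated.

Row 2 already contains {3, 4}.
Column B already contains {3, 4}.
Its 2×2 block (box 1) already contains {3}.
Removing those from 1–4 leaves {1, 2} as the candidates for B2.

1,2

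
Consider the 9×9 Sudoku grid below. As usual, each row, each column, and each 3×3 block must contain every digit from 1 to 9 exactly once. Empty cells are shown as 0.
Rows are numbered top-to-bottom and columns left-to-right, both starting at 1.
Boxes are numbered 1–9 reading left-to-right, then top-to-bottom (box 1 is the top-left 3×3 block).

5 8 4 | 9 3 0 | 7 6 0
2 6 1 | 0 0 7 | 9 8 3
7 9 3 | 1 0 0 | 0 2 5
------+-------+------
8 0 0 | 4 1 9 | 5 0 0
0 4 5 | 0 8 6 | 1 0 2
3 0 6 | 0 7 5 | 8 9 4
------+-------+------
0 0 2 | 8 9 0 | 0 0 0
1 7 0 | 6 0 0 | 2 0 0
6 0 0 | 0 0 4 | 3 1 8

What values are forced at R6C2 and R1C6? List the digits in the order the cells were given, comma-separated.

For R6C2:
  Consider where 1 can go in column 2.
  R4C2 is out (row 4 already has a 1).
  R7C2 is out (box 7 already has a 1).
  R9C2 is out (row 9 already has a 1).
  So the only cell in column 2 that can hold 1 is R6C2.
  So R6C2 = 1.
For R1C6:
  Row 1 already contains {3, 4, 5, 6, 7, 8, 9}.
  Column 6 already contains {4, 5, 6, 7, 9}.
  Its 3×3 block (box 2) already contains {1, 3, 7, 9}.
  The only value from 1–9 not eliminated is 2, so R1C6 = 2.

1,2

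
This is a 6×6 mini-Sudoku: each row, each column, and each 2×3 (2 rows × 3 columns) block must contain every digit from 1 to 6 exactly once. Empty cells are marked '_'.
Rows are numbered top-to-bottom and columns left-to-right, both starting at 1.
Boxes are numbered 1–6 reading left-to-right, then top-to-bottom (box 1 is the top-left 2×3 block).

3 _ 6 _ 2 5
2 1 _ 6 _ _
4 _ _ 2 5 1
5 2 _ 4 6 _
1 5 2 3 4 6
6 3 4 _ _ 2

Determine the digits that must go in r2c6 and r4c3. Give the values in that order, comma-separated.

4,1

For r2c6:
  Consider where 4 can go in column 6.
  r4c6 is out (row 4 already has a 4).
  So the only cell in column 6 that can hold 4 is r2c6.
  So r2c6 = 4.
For r4c3:
  Consider where 1 can go in box 3.
  r3c2 is out (row 3 already has a 1).
  r3c3 is out (row 3 already has a 1).
  So the only cell in box 3 that can hold 1 is r4c3.
  So r4c3 = 1.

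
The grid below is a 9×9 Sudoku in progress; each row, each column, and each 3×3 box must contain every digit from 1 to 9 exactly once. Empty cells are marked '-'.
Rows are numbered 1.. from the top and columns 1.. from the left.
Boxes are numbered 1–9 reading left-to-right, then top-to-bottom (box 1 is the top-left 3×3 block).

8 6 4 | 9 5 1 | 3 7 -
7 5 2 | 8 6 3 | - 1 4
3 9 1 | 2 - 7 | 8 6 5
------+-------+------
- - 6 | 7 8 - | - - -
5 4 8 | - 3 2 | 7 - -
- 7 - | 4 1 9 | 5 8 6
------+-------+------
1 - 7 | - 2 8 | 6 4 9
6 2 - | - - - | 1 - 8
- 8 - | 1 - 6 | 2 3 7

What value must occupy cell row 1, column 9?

2

Row 1 already contains {1, 3, 4, 5, 6, 7, 8, 9}.
Column 9 already contains {4, 5, 6, 7, 8, 9}.
Its 3×3 block (box 3) already contains {1, 3, 4, 5, 6, 7, 8}.
The only value from 1–9 not eliminated is 2, so row 1, column 9 = 2.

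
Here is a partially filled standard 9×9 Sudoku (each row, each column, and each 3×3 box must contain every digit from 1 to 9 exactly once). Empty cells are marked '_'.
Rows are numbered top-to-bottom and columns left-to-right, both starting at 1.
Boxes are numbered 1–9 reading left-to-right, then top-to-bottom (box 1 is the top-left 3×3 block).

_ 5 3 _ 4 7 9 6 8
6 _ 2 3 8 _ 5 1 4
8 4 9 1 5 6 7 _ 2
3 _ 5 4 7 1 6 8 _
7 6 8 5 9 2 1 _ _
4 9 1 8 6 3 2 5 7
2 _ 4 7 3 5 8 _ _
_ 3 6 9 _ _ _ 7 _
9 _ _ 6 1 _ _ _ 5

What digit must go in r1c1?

Row 1 already contains {3, 4, 5, 6, 7, 8, 9}.
Column 1 already contains {2, 3, 4, 6, 7, 8, 9}.
Its 3×3 block (box 1) already contains {2, 3, 4, 5, 6, 8, 9}.
The only value from 1–9 not eliminated is 1, so r1c1 = 1.

1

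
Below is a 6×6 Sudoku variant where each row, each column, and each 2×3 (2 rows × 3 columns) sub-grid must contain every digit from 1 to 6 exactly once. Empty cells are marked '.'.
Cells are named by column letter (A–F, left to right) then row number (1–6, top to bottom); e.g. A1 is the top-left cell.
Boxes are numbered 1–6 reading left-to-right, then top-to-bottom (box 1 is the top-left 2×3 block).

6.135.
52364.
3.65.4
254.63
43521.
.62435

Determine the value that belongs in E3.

2

Row 3 already contains {3, 4, 5, 6}.
Column E already contains {1, 3, 4, 5, 6}.
Its 2×3 block (box 4) already contains {3, 4, 5, 6}.
The only value from 1–6 not eliminated is 2, so E3 = 2.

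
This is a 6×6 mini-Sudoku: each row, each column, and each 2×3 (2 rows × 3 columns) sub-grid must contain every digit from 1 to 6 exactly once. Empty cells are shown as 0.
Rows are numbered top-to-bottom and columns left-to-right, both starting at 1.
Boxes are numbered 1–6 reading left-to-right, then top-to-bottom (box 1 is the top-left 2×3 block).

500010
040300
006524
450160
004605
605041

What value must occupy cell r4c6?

Row 4 already contains {1, 4, 5, 6}.
Column 6 already contains {1, 4, 5}.
Its 2×3 block (box 4) already contains {1, 2, 4, 5, 6}.
The only value from 1–6 not eliminated is 3, so r4c6 = 3.

3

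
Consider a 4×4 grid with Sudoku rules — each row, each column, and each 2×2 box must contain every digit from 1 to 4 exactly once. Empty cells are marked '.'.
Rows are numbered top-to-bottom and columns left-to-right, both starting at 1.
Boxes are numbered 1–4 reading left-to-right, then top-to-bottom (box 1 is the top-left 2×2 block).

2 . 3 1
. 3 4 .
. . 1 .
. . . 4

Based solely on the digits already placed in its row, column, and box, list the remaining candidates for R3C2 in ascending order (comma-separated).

2,4

Row 3 already contains {1}.
Column 2 already contains {3}.
Its 2×2 block (box 3) already contains {}.
Removing those from 1–4 leaves {2, 4} as the candidates for R3C2.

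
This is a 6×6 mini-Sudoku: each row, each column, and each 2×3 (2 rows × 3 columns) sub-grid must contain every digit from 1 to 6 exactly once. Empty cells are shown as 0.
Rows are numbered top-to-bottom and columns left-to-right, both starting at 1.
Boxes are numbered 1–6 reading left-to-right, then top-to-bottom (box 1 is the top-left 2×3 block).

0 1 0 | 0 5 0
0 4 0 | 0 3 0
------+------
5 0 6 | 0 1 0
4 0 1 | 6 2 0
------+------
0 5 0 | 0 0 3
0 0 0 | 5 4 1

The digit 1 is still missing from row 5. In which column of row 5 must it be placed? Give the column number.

1

Consider where 1 can go in row 5.
r5c3 is out (column 3 already has a 1).
r5c4 is out (box 6 already has a 1).
r5c5 is out (column 5 already has a 1).
So the only cell in row 5 that can hold 1 is r5c1.
That is column 1.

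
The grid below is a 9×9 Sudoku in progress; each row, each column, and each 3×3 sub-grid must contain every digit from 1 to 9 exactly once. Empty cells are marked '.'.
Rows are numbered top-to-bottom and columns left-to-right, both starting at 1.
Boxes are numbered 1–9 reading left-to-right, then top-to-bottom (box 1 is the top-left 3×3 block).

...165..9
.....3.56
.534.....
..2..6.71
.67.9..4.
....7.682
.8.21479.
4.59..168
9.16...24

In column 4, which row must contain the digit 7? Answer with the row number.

2

Consider where 7 can go in column 4.
r4c4 is out (row 4 already has a 7).
r5c4 is out (row 5 already has a 7).
r6c4 is out (row 6 already has a 7).
So the only cell in column 4 that can hold 7 is r2c4.
That is row 2.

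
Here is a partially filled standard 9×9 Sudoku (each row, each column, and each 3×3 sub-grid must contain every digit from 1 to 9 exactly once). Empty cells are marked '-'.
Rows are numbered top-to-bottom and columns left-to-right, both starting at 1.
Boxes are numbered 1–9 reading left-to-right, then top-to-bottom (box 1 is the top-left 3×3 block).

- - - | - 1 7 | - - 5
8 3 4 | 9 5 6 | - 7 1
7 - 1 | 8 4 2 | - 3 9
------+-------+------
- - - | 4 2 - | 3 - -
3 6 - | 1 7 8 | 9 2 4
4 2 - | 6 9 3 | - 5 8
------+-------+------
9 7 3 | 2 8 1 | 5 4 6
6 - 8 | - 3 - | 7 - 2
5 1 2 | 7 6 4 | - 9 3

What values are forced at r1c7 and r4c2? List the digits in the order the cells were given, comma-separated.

4,8

For r1c7:
  Consider where 4 can go in box 3.
  r1c8 is out (column 8 already has a 4).
  r2c7 is out (row 2 already has a 4).
  r3c7 is out (row 3 already has a 4).
  So the only cell in box 3 that can hold 4 is r1c7.
  So r1c7 = 4.
For r4c2:
  Consider where 8 can go in column 2.
  r1c2 is out (box 1 already has a 8).
  r3c2 is out (row 3 already has a 8).
  r8c2 is out (row 8 already has a 8).
  So the only cell in column 2 that can hold 8 is r4c2.
  So r4c2 = 8.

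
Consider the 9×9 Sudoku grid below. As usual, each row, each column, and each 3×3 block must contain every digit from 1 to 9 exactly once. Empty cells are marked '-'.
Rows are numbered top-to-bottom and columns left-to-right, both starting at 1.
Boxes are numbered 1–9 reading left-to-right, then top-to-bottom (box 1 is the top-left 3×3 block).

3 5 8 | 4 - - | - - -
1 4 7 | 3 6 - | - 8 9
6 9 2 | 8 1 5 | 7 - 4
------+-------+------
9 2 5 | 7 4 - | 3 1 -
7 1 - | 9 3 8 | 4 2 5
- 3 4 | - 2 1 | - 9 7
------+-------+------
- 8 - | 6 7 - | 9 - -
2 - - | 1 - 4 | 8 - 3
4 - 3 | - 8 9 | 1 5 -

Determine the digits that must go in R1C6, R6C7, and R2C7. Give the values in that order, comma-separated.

For R1C6:
  Consider where 7 can go in box 2.
  R1C5 is out (column 5 already has a 7).
  R2C6 is out (row 2 already has a 7).
  So the only cell in box 2 that can hold 7 is R1C6.
  So R1C6 = 7.
For R6C7:
  Row 6 already contains {1, 2, 3, 4, 7, 9}.
  Column 7 already contains {1, 3, 4, 7, 8, 9}.
  Its 3×3 block (box 6) already contains {1, 2, 3, 4, 5, 7, 9}.
  The only value from 1–9 not eliminated is 6, so R6C7 = 6.
For R2C7:
  Consider where 5 can go in row 2.
  R2C6 is out (column 6 already has a 5).
  So the only cell in row 2 that can hold 5 is R2C7.
  So R2C7 = 5.

7,6,5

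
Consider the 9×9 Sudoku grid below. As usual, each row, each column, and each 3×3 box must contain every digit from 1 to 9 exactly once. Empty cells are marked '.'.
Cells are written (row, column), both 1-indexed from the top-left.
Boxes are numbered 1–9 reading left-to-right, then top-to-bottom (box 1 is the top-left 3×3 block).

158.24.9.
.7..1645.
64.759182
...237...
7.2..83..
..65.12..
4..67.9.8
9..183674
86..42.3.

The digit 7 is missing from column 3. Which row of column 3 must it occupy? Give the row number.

Consider where 7 can go in column 3.
(2,3) is out (row 2 already has a 7).
(3,3) is out (row 3 already has a 7).
(4,3) is out (row 4 already has a 7).
(7,3) is out (row 7 already has a 7).
(8,3) is out (row 8 already has a 7).
So the only cell in column 3 that can hold 7 is (9,3).
That is row 9.

9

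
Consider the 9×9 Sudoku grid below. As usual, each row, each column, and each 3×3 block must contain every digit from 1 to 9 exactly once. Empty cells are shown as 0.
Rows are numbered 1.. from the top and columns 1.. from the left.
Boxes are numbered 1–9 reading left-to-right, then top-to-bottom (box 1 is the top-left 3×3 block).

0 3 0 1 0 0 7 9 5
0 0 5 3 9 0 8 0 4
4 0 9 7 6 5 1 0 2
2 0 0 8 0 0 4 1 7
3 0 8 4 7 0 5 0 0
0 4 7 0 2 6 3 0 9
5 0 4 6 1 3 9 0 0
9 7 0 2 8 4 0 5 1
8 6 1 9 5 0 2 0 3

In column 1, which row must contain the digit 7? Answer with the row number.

Consider where 7 can go in column 1.
row 1, column 1 is out (row 1 already has a 7).
row 6, column 1 is out (row 6 already has a 7).
So the only cell in column 1 that can hold 7 is row 2, column 1.
That is row 2.

2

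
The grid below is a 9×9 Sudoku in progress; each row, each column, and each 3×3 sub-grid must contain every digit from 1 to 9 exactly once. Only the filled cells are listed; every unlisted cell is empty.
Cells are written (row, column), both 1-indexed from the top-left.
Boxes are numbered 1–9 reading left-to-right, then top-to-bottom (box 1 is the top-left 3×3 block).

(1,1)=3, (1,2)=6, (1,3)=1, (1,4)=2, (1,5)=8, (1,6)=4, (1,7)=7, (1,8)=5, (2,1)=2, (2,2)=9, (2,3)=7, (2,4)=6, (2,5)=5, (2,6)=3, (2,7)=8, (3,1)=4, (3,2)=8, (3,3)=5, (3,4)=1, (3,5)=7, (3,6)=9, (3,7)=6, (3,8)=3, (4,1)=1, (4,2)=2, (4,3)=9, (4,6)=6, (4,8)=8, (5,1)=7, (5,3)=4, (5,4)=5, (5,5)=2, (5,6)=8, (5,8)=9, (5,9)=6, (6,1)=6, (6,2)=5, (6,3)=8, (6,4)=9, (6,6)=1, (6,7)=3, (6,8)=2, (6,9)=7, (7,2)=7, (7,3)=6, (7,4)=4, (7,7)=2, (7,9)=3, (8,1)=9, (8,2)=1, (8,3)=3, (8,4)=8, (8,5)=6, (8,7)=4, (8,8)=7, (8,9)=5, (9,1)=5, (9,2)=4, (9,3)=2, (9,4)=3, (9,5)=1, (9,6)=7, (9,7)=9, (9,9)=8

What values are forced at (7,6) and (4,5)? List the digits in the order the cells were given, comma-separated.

For (7,6):
  Row 7 already contains {2, 3, 4, 6, 7}.
  Column 6 already contains {1, 3, 4, 6, 7, 8, 9}.
  Its 3×3 block (box 8) already contains {1, 3, 4, 6, 7, 8}.
  The only value from 1–9 not eliminated is 5, so (7,6) = 5.
For (4,5):
  Consider where 3 can go in column 5.
  (6,5) is out (row 6 already has a 3).
  (7,5) is out (row 7 already has a 3).
  So the only cell in column 5 that can hold 3 is (4,5).
  So (4,5) = 3.

5,3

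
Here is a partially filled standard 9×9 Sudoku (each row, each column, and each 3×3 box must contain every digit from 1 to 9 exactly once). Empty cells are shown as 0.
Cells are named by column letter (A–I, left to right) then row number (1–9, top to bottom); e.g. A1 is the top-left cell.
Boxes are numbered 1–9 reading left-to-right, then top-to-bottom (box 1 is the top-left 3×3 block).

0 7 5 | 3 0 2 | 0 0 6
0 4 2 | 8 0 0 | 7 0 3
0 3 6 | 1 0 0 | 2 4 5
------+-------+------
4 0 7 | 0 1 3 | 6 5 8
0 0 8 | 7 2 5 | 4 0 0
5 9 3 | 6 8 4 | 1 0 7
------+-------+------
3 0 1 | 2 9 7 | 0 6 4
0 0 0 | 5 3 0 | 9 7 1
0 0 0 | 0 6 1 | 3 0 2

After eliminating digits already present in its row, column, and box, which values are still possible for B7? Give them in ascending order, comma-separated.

Row 7 already contains {1, 2, 3, 4, 6, 7, 9}.
Column B already contains {3, 4, 7, 9}.
Its 3×3 block (box 7) already contains {1, 3}.
Removing those from 1–9 leaves {5, 8} as the candidates for B7.

5,8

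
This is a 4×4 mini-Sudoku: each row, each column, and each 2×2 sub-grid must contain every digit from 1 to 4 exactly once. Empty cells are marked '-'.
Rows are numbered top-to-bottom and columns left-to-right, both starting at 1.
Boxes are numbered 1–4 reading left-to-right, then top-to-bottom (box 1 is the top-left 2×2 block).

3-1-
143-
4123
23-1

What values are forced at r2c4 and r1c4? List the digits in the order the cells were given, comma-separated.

For r2c4:
  Row 2 already contains {1, 3, 4}.
  Column 4 already contains {1, 3}.
  Its 2×2 block (box 2) already contains {1, 3}.
  The only value from 1–4 not eliminated is 2, so r2c4 = 2.
For r1c4:
  Consider where 4 can go in column 4.
  r2c4 is out (row 2 already has a 4).
  So the only cell in column 4 that can hold 4 is r1c4.
  So r1c4 = 4.

2,4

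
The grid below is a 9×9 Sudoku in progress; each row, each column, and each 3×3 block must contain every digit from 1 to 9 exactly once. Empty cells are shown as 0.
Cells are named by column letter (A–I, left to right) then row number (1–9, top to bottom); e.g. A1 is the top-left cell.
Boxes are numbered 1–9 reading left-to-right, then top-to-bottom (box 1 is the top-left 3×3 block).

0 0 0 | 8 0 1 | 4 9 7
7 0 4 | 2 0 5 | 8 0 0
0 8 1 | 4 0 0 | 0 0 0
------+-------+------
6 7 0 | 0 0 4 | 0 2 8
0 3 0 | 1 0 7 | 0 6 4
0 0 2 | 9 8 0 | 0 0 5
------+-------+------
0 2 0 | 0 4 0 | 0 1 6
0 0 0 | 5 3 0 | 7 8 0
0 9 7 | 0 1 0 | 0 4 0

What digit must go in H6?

Cell H6 itself could take any of {3, 7} by direct elimination.
Consider where 7 can go in row 6.
A6 is out (column A already has a 7).
B6 is out (column B already has a 7).
F6 is out (column F already has a 7).
G6 is out (column G already has a 7).
So the only cell in row 6 that can hold 7 is H6.
Therefore H6 = 7.

7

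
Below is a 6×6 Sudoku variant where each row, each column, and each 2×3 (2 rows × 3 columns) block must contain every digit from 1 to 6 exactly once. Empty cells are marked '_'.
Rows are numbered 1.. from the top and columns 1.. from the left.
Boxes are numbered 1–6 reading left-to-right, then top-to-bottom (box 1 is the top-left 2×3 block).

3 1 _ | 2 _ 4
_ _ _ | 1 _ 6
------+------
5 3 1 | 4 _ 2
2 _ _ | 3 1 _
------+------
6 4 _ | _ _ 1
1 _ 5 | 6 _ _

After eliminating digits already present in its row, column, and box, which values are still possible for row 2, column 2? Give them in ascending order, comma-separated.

Row 2 already contains {1, 6}.
Column 2 already contains {1, 3, 4}.
Its 2×3 block (box 1) already contains {1, 3}.
Removing those from 1–6 leaves {2, 5} as the candidates for row 2, column 2.

2,5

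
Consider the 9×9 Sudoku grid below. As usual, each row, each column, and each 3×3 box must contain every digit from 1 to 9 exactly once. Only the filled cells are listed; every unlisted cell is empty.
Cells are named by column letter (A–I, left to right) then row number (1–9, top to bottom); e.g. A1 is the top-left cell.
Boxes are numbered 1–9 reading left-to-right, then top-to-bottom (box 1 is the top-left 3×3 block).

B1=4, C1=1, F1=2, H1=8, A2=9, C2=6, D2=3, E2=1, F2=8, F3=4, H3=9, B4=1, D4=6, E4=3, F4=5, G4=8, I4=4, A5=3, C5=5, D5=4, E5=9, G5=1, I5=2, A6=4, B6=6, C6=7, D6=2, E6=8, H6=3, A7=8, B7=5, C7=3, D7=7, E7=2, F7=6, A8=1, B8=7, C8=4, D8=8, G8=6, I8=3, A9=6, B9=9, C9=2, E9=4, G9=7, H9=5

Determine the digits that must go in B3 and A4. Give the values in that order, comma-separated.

3,2

For B3:
  Consider where 3 can go in column B.
  B2 is out (row 2 already has a 3).
  B5 is out (row 5 already has a 3).
  So the only cell in column B that can hold 3 is B3.
  So B3 = 3.
For A4:
  Row 4 already contains {1, 3, 4, 5, 6, 8}.
  Column A already contains {1, 3, 4, 6, 8, 9}.
  Its 3×3 block (box 4) already contains {1, 3, 4, 5, 6, 7}.
  The only value from 1–9 not eliminated is 2, so A4 = 2.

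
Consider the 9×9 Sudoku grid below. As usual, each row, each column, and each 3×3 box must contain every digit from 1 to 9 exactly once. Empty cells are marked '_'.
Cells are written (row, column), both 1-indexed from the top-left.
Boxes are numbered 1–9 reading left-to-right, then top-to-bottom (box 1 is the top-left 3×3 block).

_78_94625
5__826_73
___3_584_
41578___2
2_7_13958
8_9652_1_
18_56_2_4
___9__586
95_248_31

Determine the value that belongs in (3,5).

7

Row 3 already contains {3, 4, 5, 8}.
Column 5 already contains {1, 2, 4, 5, 6, 8, 9}.
Its 3×3 block (box 2) already contains {2, 3, 4, 5, 6, 8, 9}.
The only value from 1–9 not eliminated is 7, so (3,5) = 7.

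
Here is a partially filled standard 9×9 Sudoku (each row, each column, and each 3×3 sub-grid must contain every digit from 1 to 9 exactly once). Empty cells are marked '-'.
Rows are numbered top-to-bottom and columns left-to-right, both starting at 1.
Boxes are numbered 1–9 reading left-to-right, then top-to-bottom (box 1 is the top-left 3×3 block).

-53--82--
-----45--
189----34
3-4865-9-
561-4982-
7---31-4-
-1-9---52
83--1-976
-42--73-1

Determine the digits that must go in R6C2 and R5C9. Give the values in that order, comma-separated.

For R6C2:
  Consider where 9 can go in box 4.
  R4C2 is out (row 4 already has a 9).
  R6C3 is out (column 3 already has a 9).
  So the only cell in box 4 that can hold 9 is R6C2.
  So R6C2 = 9.
For R5C9:
  Consider where 3 can go in row 5.
  R5C4 is out (box 5 already has a 3).
  So the only cell in row 5 that can hold 3 is R5C9.
  So R5C9 = 3.

9,3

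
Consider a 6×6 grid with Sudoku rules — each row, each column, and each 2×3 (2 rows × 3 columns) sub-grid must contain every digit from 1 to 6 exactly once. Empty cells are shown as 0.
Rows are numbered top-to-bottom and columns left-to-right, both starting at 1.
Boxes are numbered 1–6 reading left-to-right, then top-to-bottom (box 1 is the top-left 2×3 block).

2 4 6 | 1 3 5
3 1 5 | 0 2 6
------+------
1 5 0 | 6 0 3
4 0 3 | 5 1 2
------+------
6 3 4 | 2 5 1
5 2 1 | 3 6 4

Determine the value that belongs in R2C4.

Row 2 already contains {1, 2, 3, 5, 6}.
Column 4 already contains {1, 2, 3, 5, 6}.
Its 2×3 block (box 2) already contains {1, 2, 3, 5, 6}.
The only value from 1–6 not eliminated is 4, so R2C4 = 4.

4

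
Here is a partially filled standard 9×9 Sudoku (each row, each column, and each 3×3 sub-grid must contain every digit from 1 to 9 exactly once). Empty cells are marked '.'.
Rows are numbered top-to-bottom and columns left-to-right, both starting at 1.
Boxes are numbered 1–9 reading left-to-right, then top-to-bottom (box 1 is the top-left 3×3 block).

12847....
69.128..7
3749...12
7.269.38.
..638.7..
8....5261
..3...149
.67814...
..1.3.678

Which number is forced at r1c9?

Cell r1c9 itself could take any of {3, 5, 6} by direct elimination.
Consider where 6 can go in column 9.
r4c9 is out (row 4 already has a 6).
r5c9 is out (row 5 already has a 6).
r8c9 is out (row 8 already has a 6).
So the only cell in column 9 that can hold 6 is r1c9.
Therefore r1c9 = 6.

6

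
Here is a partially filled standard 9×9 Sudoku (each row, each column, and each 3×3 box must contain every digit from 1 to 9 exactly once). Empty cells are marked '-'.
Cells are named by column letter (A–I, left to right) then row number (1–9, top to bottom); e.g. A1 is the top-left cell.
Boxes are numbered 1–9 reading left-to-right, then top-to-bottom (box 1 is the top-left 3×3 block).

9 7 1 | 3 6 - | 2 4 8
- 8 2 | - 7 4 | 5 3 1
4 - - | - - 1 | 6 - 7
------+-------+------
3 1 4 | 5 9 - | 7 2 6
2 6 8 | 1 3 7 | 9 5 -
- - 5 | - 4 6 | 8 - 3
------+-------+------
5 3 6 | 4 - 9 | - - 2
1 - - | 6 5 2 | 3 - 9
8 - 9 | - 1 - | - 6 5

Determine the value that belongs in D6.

Row 6 already contains {3, 4, 5, 6, 8}.
Column D already contains {1, 3, 4, 5, 6}.
Its 3×3 block (box 5) already contains {1, 3, 4, 5, 6, 7, 9}.
The only value from 1–9 not eliminated is 2, so D6 = 2.

2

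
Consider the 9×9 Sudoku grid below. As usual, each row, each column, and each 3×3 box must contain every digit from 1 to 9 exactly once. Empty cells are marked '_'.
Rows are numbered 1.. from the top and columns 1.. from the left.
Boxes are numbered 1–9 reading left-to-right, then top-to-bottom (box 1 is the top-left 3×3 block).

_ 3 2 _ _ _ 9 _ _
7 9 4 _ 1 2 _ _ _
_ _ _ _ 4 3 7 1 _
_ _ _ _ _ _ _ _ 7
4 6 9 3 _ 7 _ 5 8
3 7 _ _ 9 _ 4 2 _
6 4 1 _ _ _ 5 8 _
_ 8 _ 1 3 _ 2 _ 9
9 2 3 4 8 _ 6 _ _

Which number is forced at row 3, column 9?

2

Cell row 3, column 9 itself could take any of {2, 5, 6} by direct elimination.
Consider where 2 can go in box 3.
row 1, column 8 is out (row 1 already has a 2).
row 1, column 9 is out (row 1 already has a 2).
row 2, column 7 is out (row 2 already has a 2).
row 2, column 8 is out (row 2 already has a 2).
row 2, column 9 is out (row 2 already has a 2).
So the only cell in box 3 that can hold 2 is row 3, column 9.
Therefore row 3, column 9 = 2.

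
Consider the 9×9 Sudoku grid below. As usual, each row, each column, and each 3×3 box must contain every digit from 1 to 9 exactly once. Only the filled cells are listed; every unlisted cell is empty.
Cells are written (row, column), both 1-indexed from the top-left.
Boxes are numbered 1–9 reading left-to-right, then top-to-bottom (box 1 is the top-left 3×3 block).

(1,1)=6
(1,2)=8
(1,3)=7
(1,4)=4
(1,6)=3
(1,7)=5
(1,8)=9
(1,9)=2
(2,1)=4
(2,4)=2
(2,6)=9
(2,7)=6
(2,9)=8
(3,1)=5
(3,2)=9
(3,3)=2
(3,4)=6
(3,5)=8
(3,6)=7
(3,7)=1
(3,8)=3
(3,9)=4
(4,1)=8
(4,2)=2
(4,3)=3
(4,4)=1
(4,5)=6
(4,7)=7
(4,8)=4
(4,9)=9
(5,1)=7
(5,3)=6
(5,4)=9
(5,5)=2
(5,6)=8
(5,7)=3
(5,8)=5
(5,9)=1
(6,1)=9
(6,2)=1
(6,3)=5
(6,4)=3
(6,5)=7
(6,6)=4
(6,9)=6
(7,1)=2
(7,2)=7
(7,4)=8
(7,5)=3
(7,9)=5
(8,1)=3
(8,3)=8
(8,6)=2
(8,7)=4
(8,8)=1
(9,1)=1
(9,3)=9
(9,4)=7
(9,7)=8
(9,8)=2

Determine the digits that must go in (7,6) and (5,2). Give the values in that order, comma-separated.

For (7,6):
  Consider where 1 can go in box 8.
  (8,4) is out (row 8 already has a 1).
  (8,5) is out (row 8 already has a 1).
  (9,5) is out (row 9 already has a 1).
  (9,6) is out (row 9 already has a 1).
  So the only cell in box 8 that can hold 1 is (7,6).
  So (7,6) = 1.
For (5,2):
  Row 5 already contains {1, 2, 3, 5, 6, 7, 8, 9}.
  Column 2 already contains {1, 2, 7, 8, 9}.
  Its 3×3 block (box 4) already contains {1, 2, 3, 5, 6, 7, 8, 9}.
  The only value from 1–9 not eliminated is 4, so (5,2) = 4.

1,4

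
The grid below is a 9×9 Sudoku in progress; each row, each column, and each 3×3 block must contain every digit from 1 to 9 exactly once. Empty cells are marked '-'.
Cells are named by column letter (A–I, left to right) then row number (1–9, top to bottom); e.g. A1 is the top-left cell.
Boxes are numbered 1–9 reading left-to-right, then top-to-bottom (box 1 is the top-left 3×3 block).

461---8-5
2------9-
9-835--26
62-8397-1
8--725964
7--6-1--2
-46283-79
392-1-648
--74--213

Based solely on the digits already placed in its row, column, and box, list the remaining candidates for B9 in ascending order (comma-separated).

5,8

Row 9 already contains {1, 2, 3, 4, 7}.
Column B already contains {2, 4, 6, 9}.
Its 3×3 block (box 7) already contains {2, 3, 4, 6, 7, 9}.
Removing those from 1–9 leaves {5, 8} as the candidates for B9.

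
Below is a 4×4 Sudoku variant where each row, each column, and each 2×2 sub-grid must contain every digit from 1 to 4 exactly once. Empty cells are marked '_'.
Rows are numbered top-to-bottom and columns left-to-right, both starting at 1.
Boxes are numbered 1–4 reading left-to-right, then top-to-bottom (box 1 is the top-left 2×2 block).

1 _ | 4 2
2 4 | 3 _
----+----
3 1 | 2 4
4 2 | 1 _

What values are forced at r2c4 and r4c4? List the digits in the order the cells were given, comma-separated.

For r2c4:
  Row 2 already contains {2, 3, 4}.
  Column 4 already contains {2, 4}.
  Its 2×2 block (box 2) already contains {2, 3, 4}.
  The only value from 1–4 not eliminated is 1, so r2c4 = 1.
For r4c4:
  Row 4 already contains {1, 2, 4}.
  Column 4 already contains {2, 4}.
  Its 2×2 block (box 4) already contains {1, 2, 4}.
  The only value from 1–4 not eliminated is 3, so r4c4 = 3.

1,3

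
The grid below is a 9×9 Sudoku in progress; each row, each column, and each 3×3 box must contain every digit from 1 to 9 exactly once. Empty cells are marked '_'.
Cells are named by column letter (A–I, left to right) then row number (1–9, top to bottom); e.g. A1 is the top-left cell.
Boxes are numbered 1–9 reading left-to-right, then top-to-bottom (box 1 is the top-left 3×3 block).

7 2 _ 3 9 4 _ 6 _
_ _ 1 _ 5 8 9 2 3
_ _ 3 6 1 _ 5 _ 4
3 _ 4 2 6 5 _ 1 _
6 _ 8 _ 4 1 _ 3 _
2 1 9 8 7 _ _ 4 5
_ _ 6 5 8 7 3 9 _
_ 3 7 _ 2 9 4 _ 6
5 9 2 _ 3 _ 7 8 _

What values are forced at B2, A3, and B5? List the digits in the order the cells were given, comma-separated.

6,9,5

For B2:
  Consider where 6 can go in column B.
  B3 is out (row 3 already has a 6).
  B4 is out (row 4 already has a 6).
  B5 is out (row 5 already has a 6).
  B7 is out (row 7 already has a 6).
  So the only cell in column B that can hold 6 is B2.
  So B2 = 6.
For A3:
  Consider where 9 can go in column A.
  A2 is out (row 2 already has a 9).
  A7 is out (row 7 already has a 9).
  A8 is out (row 8 already has a 9).
  So the only cell in column A that can hold 9 is A3.
  So A3 = 9.
For B5:
  Consider where 5 can go in row 5.
  D5 is out (column D already has a 5).
  G5 is out (column G already has a 5).
  I5 is out (column I already has a 5).
  So the only cell in row 5 that can hold 5 is B5.
  So B5 = 5.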